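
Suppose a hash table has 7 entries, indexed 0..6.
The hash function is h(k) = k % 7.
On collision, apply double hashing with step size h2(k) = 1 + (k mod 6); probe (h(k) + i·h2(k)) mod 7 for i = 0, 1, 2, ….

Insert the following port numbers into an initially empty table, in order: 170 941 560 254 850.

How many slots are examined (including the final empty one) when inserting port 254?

170: h=2 → slot 2
941: h=3 → slot 3
560: h=0 → slot 0
254: h=2, h2=3, probe 2,5 → slot 5
850: h=3, h2=5, probe 3,1 → slot 1
Table: [560, 850, 170, 941, ., 254, .]

2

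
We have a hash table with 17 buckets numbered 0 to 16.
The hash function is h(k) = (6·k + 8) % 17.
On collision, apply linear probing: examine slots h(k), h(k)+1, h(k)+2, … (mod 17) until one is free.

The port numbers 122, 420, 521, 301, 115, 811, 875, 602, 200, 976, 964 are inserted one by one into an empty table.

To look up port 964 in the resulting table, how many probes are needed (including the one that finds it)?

Insert 122: h=9, slot 9 empty => index 9.
Insert 420: h=12, slot 12 empty => index 12.
Insert 521: h=6, slot 6 empty => index 6.
Insert 301: h=12, slot 12 occupied => index 13.
Insert 115: h=1, slot 1 empty => index 1.
Insert 811: h=12, slots 12,13 occupied => index 14.
Insert 875: h=5, slot 5 empty => index 5.
Insert 602: h=16, slot 16 empty => index 16.
Insert 200: h=1, slot 1 occupied => index 2.
Insert 976: h=16, slot 16 occupied => index 0.
Insert 964: h=12, slots 12,13,14 occupied => index 15.
Table: [976, 115, 200, _, _, 875, 521, _, _, 122, _, _, 420, 301, 811, 964, 602]
Lookup 964: h=12, probe 12,13,14,15 → found at 15.

4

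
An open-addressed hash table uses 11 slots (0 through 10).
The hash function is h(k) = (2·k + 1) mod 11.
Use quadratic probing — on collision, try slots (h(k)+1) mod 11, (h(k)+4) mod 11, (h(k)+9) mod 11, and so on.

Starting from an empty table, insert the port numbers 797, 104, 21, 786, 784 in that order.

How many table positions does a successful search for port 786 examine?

Insert 797: h=0, slot 0 empty => index 0.
Insert 104: h=0, slot 0 occupied => index 1.
Insert 21: h=10, slot 10 empty => index 10.
Insert 786: h=0, slots 0,1 occupied => index 4.
Insert 784: h=7, slot 7 empty => index 7.
Table: [797, 104, ∅, ∅, 786, ∅, ∅, 784, ∅, ∅, 21]
Lookup 786: h=0, probe 0,1,4 → found at 4.

3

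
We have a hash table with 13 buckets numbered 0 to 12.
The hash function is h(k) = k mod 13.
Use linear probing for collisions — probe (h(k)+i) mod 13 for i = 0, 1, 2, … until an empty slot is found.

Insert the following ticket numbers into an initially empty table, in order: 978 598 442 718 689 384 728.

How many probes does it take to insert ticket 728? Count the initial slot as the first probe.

978: h=3 -> slot 3
598: h=0 -> slot 0
442: h=0, probe 0,1 -> slot 1
718: h=3, probe 3,4 -> slot 4
689: h=0, probe 0,1,2 -> slot 2
384: h=7 -> slot 7
728: h=0, probe 0,1,2,3,4,5 -> slot 5
Table: [598, 442, 689, 978, 718, 728, ∅, 384, ∅, ∅, ∅, ∅, ∅]

6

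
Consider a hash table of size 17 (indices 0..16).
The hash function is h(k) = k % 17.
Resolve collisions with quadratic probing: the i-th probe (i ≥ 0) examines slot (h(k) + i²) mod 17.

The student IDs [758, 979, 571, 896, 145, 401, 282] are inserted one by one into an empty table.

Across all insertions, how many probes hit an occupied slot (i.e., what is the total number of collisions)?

Insert 758: h=10, slot 10 empty → index 10.
Insert 979: h=10, slot 10 occupied → index 11.
Insert 571: h=10, slots 10,11 occupied → index 14.
Insert 896: h=12, slot 12 empty → index 12.
Insert 145: h=9, slot 9 empty → index 9.
Insert 401: h=10, slots 10,11,14 occupied → index 2.
Insert 282: h=10, slots 10,11,14,2,9 occupied → index 1.
Table: [∅, 282, 401, ∅, ∅, ∅, ∅, ∅, ∅, 145, 758, 979, 896, ∅, 571, ∅, ∅]

11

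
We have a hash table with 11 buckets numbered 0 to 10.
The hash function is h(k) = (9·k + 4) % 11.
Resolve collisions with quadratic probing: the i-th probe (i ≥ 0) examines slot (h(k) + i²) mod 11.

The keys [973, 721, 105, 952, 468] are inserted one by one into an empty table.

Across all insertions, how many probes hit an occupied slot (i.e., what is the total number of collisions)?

973 hashes to 5; slot 5 is free -> place at 5.
721 hashes to 3; slot 3 is free -> place at 3.
105 hashes to 3; 3 taken -> place at 4.
952 hashes to 3; 3,4 taken -> place at 7.
468 hashes to 3; 3,4,7 taken -> place at 1.
Table: [∅, 468, ∅, 721, 105, 973, ∅, 952, ∅, ∅, ∅]

6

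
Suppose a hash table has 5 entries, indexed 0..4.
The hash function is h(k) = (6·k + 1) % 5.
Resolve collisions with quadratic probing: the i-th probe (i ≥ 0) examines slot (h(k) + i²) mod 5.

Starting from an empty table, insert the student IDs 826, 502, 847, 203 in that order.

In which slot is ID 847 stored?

826 hashes to 2; slot 2 is free -> place at 2.
502 hashes to 3; slot 3 is free -> place at 3.
847 hashes to 3; 3 taken -> place at 4.
203 hashes to 4; 4 taken -> place at 0.
Table: [203, ., 826, 502, 847]

4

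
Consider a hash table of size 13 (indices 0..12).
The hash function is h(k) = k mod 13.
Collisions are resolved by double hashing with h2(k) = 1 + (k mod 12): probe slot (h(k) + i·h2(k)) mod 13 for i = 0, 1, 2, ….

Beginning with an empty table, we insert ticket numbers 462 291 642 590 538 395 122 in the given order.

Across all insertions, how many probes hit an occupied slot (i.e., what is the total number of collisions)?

6

462 hashes to 7; slot 7 is free → place at 7.
291 hashes to 5; slot 5 is free → place at 5.
642 hashes to 5, h2=7; 5 taken → place at 12.
590 hashes to 5, h2=3; 5 taken → place at 8.
538 hashes to 5, h2=11; 5 taken → place at 3.
395 hashes to 5, h2=12; 5 taken → place at 4.
122 hashes to 5, h2=3; 5,8 taken → place at 11.
Table: [—, —, —, 538, 395, 291, —, 462, 590, —, —, 122, 642]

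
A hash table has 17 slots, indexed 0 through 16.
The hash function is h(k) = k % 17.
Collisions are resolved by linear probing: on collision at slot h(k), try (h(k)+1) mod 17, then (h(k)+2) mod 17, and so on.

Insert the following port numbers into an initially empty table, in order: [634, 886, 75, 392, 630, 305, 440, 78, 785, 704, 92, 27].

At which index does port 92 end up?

Insert 634: h=5, slot 5 empty → index 5.
Insert 886: h=2, slot 2 empty → index 2.
Insert 75: h=7, slot 7 empty → index 7.
Insert 392: h=1, slot 1 empty → index 1.
Insert 630: h=1, slots 1,2 occupied → index 3.
Insert 305: h=16, slot 16 empty → index 16.
Insert 440: h=15, slot 15 empty → index 15.
Insert 78: h=10, slot 10 empty → index 10.
Insert 785: h=3, slot 3 occupied → index 4.
Insert 704: h=7, slot 7 occupied → index 8.
Insert 92: h=7, slots 7,8 occupied → index 9.
Insert 27: h=10, slot 10 occupied → index 11.
Table: [-, 392, 886, 630, 785, 634, -, 75, 704, 92, 78, 27, -, -, -, 440, 305]

9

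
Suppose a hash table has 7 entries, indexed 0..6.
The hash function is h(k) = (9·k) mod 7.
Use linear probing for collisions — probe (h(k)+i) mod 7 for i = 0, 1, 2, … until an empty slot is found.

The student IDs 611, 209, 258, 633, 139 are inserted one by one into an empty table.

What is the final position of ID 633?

0

611: h=4 => slot 4
209: h=5 => slot 5
258: h=5, probe 5,6 => slot 6
633: h=6, probe 6,0 => slot 0
139: h=5, probe 5,6,0,1 => slot 1
Table: [633, 139, ∅, ∅, 611, 209, 258]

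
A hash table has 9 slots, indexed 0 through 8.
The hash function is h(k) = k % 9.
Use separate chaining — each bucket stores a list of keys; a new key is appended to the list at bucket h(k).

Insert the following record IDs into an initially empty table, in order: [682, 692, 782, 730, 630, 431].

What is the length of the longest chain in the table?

682 -> bucket 7
692 -> bucket 8
782 -> bucket 8 (collision)
730 -> bucket 1
630 -> bucket 0
431 -> bucket 8 (collision)
Final buckets:
0: 630
1: 730
2: —
3: —
4: —
5: —
6: —
7: 682
8: 692 -> 782 -> 431

3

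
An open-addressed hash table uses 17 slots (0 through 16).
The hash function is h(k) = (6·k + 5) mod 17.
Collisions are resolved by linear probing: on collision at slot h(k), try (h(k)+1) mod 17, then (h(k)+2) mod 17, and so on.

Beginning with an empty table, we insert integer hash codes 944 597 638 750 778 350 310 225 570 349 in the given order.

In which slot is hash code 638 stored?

9

944 hashes to 8; slot 8 is free → place at 8.
597 hashes to 0; slot 0 is free → place at 0.
638 hashes to 8; 8 taken → place at 9.
750 hashes to 0; 0 taken → place at 1.
778 hashes to 15; slot 15 is free → place at 15.
350 hashes to 14; slot 14 is free → place at 14.
310 hashes to 12; slot 12 is free → place at 12.
225 hashes to 12; 12 taken → place at 13.
570 hashes to 8; 8,9 taken → place at 10.
349 hashes to 8; 8,9,10 taken → place at 11.
Table: [597, 750, _, _, _, _, _, _, 944, 638, 570, 349, 310, 225, 350, 778, _]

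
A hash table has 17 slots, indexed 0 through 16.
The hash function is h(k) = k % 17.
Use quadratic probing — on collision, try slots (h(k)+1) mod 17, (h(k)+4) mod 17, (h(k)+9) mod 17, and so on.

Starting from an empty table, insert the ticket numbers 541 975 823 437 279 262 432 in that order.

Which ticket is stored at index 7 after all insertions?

541 hashes to 14; slot 14 is free -> place at 14.
975 hashes to 6; slot 6 is free -> place at 6.
823 hashes to 7; slot 7 is free -> place at 7.
437 hashes to 12; slot 12 is free -> place at 12.
279 hashes to 7; 7 taken -> place at 8.
262 hashes to 7; 7,8 taken -> place at 11.
432 hashes to 7; 7,8,11 taken -> place at 16.
Table: [-, -, -, -, -, -, 975, 823, 279, -, -, 262, 437, -, 541, -, 432]

823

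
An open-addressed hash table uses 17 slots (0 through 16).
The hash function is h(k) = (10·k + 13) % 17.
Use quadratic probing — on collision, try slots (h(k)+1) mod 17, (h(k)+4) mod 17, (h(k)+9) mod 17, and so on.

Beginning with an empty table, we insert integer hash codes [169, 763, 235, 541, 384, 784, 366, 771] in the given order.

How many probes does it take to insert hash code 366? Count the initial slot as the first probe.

169: h=3 => slot 3
763: h=10 => slot 10
235: h=0 => slot 0
541: h=0, probe 0,1 => slot 1
384: h=11 => slot 11
784: h=16 => slot 16
366: h=1, probe 1,2 => slot 2
771: h=5 => slot 5
Table: [235, 541, 366, 169, _, 771, _, _, _, _, 763, 384, _, _, _, _, 784]

2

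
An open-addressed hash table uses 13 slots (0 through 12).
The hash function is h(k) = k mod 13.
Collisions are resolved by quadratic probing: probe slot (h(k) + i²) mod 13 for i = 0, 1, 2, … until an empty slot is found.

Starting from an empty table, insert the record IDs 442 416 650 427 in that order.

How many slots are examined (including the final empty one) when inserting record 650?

Insert 442: h=0, slot 0 empty -> index 0.
Insert 416: h=0, slot 0 occupied -> index 1.
Insert 650: h=0, slots 0,1 occupied -> index 4.
Insert 427: h=11, slot 11 empty -> index 11.
Table: [442, 416, ., ., 650, ., ., ., ., ., ., 427, .]

3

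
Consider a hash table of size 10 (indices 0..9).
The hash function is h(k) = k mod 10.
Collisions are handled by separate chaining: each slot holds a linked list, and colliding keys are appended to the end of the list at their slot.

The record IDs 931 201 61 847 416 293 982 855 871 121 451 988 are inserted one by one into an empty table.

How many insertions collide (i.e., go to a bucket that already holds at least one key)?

5

931 -> bucket 1
201 -> bucket 1 (collision)
61 -> bucket 1 (collision)
847 -> bucket 7
416 -> bucket 6
293 -> bucket 3
982 -> bucket 2
855 -> bucket 5
871 -> bucket 1 (collision)
121 -> bucket 1 (collision)
451 -> bucket 1 (collision)
988 -> bucket 8
Final buckets:
0: .
1: 931 -> 201 -> 61 -> 871 -> 121 -> 451
2: 982
3: 293
4: .
5: 855
6: 416
7: 847
8: 988
9: .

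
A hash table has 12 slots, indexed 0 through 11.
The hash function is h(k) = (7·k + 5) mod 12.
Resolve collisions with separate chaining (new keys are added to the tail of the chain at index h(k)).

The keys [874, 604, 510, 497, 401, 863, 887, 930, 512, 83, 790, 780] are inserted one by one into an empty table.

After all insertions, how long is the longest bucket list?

3

Insert 874: h=3, bucket 3 empty → new chain.
Insert 604: h=9, bucket 9 empty → new chain.
Insert 510: h=11, bucket 11 empty → new chain.
Insert 497: h=4, bucket 4 empty → new chain.
Insert 401: h=4, bucket 4 nonempty → append to chain.
Insert 863: h=10, bucket 10 empty → new chain.
Insert 887: h=10, bucket 10 nonempty → append to chain.
Insert 930: h=11, bucket 11 nonempty → append to chain.
Insert 512: h=1, bucket 1 empty → new chain.
Insert 83: h=10, bucket 10 nonempty → append to chain.
Insert 790: h=3, bucket 3 nonempty → append to chain.
Insert 780: h=5, bucket 5 empty → new chain.
Final buckets:
0: -
1: 512
2: -
3: 874 -> 790
4: 497 -> 401
5: 780
6: -
7: -
8: -
9: 604
10: 863 -> 887 -> 83
11: 510 -> 930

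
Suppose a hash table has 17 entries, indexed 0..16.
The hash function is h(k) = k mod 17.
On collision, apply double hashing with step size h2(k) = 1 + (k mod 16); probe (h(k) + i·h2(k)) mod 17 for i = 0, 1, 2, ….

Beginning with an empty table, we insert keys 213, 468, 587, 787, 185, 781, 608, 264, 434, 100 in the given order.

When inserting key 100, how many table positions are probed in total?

2

213 hashes to 9; slot 9 is free → place at 9.
468 hashes to 9, h2=5; 9 taken → place at 14.
587 hashes to 9, h2=12; 9 taken → place at 4.
787 hashes to 5; slot 5 is free → place at 5.
185 hashes to 15; slot 15 is free → place at 15.
781 hashes to 16; slot 16 is free → place at 16.
608 hashes to 13; slot 13 is free → place at 13.
264 hashes to 9, h2=9; 9 taken → place at 1.
434 hashes to 9, h2=3; 9 taken → place at 12.
100 hashes to 15, h2=5; 15 taken → place at 3.
Table: [-, 264, -, 100, 587, 787, -, -, -, 213, -, -, 434, 608, 468, 185, 781]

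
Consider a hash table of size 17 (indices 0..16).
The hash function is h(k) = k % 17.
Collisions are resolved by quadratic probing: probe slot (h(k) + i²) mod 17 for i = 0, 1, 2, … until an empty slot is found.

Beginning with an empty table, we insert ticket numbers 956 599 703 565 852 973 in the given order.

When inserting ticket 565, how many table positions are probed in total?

3

956 hashes to 4; slot 4 is free => place at 4.
599 hashes to 4; 4 taken => place at 5.
703 hashes to 6; slot 6 is free => place at 6.
565 hashes to 4; 4,5 taken => place at 8.
852 hashes to 2; slot 2 is free => place at 2.
973 hashes to 4; 4,5,8 taken => place at 13.
Table: [., ., 852, ., 956, 599, 703, ., 565, ., ., ., ., 973, ., ., .]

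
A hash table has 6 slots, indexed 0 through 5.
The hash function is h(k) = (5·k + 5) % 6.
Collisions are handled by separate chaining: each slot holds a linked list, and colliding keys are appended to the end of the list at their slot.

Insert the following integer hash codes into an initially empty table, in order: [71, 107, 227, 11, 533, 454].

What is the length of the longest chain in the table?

Insert 71: h=0, bucket 0 empty -> new chain.
Insert 107: h=0, bucket 0 nonempty -> append to chain.
Insert 227: h=0, bucket 0 nonempty -> append to chain.
Insert 11: h=0, bucket 0 nonempty -> append to chain.
Insert 533: h=0, bucket 0 nonempty -> append to chain.
Insert 454: h=1, bucket 1 empty -> new chain.
Final buckets:
0: 71 -> 107 -> 227 -> 11 -> 533
1: 454
2: ∅
3: ∅
4: ∅
5: ∅

5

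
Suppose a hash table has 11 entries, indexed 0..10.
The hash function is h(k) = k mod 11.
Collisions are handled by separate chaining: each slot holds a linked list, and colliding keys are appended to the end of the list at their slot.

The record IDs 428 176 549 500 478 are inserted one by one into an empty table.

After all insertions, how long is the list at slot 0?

Insert 428: h=10, bucket 10 empty → new chain.
Insert 176: h=0, bucket 0 empty → new chain.
Insert 549: h=10, bucket 10 nonempty → append to chain.
Insert 500: h=5, bucket 5 empty → new chain.
Insert 478: h=5, bucket 5 nonempty → append to chain.
Final buckets:
0: 176
1: _
2: _
3: _
4: _
5: 500 -> 478
6: _
7: _
8: _
9: _
10: 428 -> 549

1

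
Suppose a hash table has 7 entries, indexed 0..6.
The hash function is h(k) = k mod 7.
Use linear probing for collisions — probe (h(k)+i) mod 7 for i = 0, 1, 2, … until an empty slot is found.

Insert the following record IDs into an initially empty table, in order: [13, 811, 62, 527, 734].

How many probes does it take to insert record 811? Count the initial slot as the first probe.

Insert 13: h=6, slot 6 empty -> index 6.
Insert 811: h=6, slot 6 occupied -> index 0.
Insert 62: h=6, slots 6,0 occupied -> index 1.
Insert 527: h=2, slot 2 empty -> index 2.
Insert 734: h=6, slots 6,0,1,2 occupied -> index 3.
Table: [811, 62, 527, 734, ., ., 13]

2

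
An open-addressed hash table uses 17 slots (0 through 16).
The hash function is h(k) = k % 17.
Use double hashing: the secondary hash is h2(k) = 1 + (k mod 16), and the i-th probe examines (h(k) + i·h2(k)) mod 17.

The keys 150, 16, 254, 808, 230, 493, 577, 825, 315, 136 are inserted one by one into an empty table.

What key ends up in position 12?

Insert 150: h=14, slot 14 empty → index 14.
Insert 16: h=16, slot 16 empty → index 16.
Insert 254: h=16, h2=15, slots 16,14 occupied → index 12.
Insert 808: h=9, slot 9 empty → index 9.
Insert 230: h=9, h2=7, slots 9,16 occupied → index 6.
Insert 493: h=0, slot 0 empty → index 0.
Insert 577: h=16, h2=2, slot 16 occupied → index 1.
Insert 825: h=9, h2=10, slot 9 occupied → index 2.
Insert 315: h=9, h2=12, slot 9 occupied → index 4.
Insert 136: h=0, h2=9, slots 0,9,1 occupied → index 10.
Table: [493, 577, 825, _, 315, _, 230, _, _, 808, 136, _, 254, _, 150, _, 16]

254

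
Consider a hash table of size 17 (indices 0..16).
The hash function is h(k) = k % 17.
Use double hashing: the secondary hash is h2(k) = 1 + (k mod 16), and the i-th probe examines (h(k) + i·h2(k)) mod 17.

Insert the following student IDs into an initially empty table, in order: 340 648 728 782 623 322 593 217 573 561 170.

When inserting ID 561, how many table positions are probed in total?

4

Insert 340: h=0, slot 0 empty → index 0.
Insert 648: h=2, slot 2 empty → index 2.
Insert 728: h=14, slot 14 empty → index 14.
Insert 782: h=0, h2=15, slot 0 occupied → index 15.
Insert 623: h=11, slot 11 empty → index 11.
Insert 322: h=16, slot 16 empty → index 16.
Insert 593: h=15, h2=2, slots 15,0,2 occupied → index 4.
Insert 217: h=13, slot 13 empty → index 13.
Insert 573: h=12, slot 12 empty → index 12.
Insert 561: h=0, h2=2, slots 0,2,4 occupied → index 6.
Insert 170: h=0, h2=11, slots 0,11 occupied → index 5.
Table: [340, —, 648, —, 593, 170, 561, —, —, —, —, 623, 573, 217, 728, 782, 322]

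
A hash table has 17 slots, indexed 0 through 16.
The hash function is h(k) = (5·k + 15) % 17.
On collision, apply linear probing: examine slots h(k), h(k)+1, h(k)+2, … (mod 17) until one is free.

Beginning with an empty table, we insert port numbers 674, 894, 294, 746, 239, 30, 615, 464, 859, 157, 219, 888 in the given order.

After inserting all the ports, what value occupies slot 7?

464

674 hashes to 2; slot 2 is free => place at 2.
894 hashes to 14; slot 14 is free => place at 14.
294 hashes to 6; slot 6 is free => place at 6.
746 hashes to 5; slot 5 is free => place at 5.
239 hashes to 3; slot 3 is free => place at 3.
30 hashes to 12; slot 12 is free => place at 12.
615 hashes to 13; slot 13 is free => place at 13.
464 hashes to 6; 6 taken => place at 7.
859 hashes to 9; slot 9 is free => place at 9.
157 hashes to 1; slot 1 is free => place at 1.
219 hashes to 5; 5,6,7 taken => place at 8.
888 hashes to 1; 1,2,3 taken => place at 4.
Table: [-, 157, 674, 239, 888, 746, 294, 464, 219, 859, -, -, 30, 615, 894, -, -]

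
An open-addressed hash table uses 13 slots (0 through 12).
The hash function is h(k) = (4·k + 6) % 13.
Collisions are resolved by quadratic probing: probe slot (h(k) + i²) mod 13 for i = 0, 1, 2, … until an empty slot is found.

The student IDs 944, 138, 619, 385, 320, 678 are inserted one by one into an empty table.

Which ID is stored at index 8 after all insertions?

944 hashes to 12; slot 12 is free -> place at 12.
138 hashes to 12; 12 taken -> place at 0.
619 hashes to 12; 12,0 taken -> place at 3.
385 hashes to 12; 12,0,3 taken -> place at 8.
320 hashes to 12; 12,0,3,8 taken -> place at 2.
678 hashes to 1; slot 1 is free -> place at 1.
Table: [138, 678, 320, 619, -, -, -, -, 385, -, -, -, 944]

385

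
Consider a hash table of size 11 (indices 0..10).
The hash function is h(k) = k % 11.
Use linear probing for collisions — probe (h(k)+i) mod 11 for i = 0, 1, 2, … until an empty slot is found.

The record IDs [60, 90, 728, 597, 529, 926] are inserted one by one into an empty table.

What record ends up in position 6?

60 hashes to 5; slot 5 is free => place at 5.
90 hashes to 2; slot 2 is free => place at 2.
728 hashes to 2; 2 taken => place at 3.
597 hashes to 3; 3 taken => place at 4.
529 hashes to 1; slot 1 is free => place at 1.
926 hashes to 2; 2,3,4,5 taken => place at 6.
Table: [—, 529, 90, 728, 597, 60, 926, —, —, —, —]

926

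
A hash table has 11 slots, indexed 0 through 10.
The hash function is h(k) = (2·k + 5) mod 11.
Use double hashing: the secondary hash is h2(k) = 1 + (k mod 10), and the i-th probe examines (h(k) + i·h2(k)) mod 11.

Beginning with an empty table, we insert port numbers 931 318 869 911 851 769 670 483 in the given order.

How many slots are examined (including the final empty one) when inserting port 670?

2

931 hashes to 8; slot 8 is free -> place at 8.
318 hashes to 3; slot 3 is free -> place at 3.
869 hashes to 5; slot 5 is free -> place at 5.
911 hashes to 1; slot 1 is free -> place at 1.
851 hashes to 2; slot 2 is free -> place at 2.
769 hashes to 3, h2=10; 3,2,1 taken -> place at 0.
670 hashes to 3, h2=1; 3 taken -> place at 4.
483 hashes to 3, h2=4; 3 taken -> place at 7.
Table: [769, 911, 851, 318, 670, 869, ∅, 483, 931, ∅, ∅]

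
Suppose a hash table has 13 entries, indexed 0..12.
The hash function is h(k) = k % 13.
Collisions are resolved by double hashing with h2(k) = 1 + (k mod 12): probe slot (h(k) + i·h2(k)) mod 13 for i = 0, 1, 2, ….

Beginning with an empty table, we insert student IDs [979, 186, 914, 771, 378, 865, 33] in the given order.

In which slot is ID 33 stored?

979 hashes to 4; slot 4 is free -> place at 4.
186 hashes to 4, h2=7; 4 taken -> place at 11.
914 hashes to 4, h2=3; 4 taken -> place at 7.
771 hashes to 4, h2=4; 4 taken -> place at 8.
378 hashes to 1; slot 1 is free -> place at 1.
865 hashes to 7, h2=2; 7 taken -> place at 9.
33 hashes to 7, h2=10; 7,4,1,11,8 taken -> place at 5.
Table: [_, 378, _, _, 979, 33, _, 914, 771, 865, _, 186, _]

5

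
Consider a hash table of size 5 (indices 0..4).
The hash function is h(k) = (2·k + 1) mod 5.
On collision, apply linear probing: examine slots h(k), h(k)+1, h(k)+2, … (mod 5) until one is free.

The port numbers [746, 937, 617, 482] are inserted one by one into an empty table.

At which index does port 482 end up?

2

746 hashes to 3; slot 3 is free => place at 3.
937 hashes to 0; slot 0 is free => place at 0.
617 hashes to 0; 0 taken => place at 1.
482 hashes to 0; 0,1 taken => place at 2.
Table: [937, 617, 482, 746, ∅]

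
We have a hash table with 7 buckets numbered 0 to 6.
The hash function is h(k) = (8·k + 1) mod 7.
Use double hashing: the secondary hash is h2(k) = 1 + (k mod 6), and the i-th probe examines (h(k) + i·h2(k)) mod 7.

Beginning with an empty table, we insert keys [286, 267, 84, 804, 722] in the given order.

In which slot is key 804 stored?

286 hashes to 0; slot 0 is free -> place at 0.
267 hashes to 2; slot 2 is free -> place at 2.
84 hashes to 1; slot 1 is free -> place at 1.
804 hashes to 0, h2=1; 0,1,2 taken -> place at 3.
722 hashes to 2, h2=3; 2 taken -> place at 5.
Table: [286, 84, 267, 804, _, 722, _]

3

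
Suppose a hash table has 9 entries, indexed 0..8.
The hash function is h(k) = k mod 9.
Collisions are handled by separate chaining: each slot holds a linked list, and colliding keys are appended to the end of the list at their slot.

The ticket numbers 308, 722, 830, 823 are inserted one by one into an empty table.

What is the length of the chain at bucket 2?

3

308 -> bucket 2
722 -> bucket 2 (collision)
830 -> bucket 2 (collision)
823 -> bucket 4
Final buckets:
0: ∅
1: ∅
2: 308 -> 722 -> 830
3: ∅
4: 823
5: ∅
6: ∅
7: ∅
8: ∅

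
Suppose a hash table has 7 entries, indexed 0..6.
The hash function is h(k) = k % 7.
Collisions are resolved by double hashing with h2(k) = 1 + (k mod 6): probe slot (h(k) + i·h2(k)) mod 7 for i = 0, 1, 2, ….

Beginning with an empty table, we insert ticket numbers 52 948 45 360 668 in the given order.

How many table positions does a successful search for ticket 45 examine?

52 hashes to 3; slot 3 is free -> place at 3.
948 hashes to 3, h2=1; 3 taken -> place at 4.
45 hashes to 3, h2=4; 3 taken -> place at 0.
360 hashes to 3, h2=1; 3,4 taken -> place at 5.
668 hashes to 3, h2=3; 3 taken -> place at 6.
Table: [45, -, -, 52, 948, 360, 668]
Lookup 45: h=3, h2=4, probe 3,0 → found at 0.

2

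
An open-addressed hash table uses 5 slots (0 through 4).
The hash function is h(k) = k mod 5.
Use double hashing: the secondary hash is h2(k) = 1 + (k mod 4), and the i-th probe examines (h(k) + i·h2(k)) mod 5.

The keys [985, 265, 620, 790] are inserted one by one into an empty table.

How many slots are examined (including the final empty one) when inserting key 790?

Insert 985: h=0, slot 0 empty → index 0.
Insert 265: h=0, h2=2, slot 0 occupied → index 2.
Insert 620: h=0, h2=1, slot 0 occupied → index 1.
Insert 790: h=0, h2=3, slot 0 occupied → index 3.
Table: [985, 620, 265, 790, —]

2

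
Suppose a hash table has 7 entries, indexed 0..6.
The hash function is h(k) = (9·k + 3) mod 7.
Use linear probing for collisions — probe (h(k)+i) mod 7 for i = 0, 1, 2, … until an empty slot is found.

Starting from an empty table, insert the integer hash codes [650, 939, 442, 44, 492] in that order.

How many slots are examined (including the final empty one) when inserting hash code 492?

650 hashes to 1; slot 1 is free -> place at 1.
939 hashes to 5; slot 5 is free -> place at 5.
442 hashes to 5; 5 taken -> place at 6.
44 hashes to 0; slot 0 is free -> place at 0.
492 hashes to 0; 0,1 taken -> place at 2.
Table: [44, 650, 492, -, -, 939, 442]

3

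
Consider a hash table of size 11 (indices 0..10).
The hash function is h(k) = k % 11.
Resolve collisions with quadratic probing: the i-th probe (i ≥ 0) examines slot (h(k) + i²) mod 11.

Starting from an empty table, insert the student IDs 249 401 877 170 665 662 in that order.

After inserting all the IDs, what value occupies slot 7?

Insert 249: h=7, slot 7 empty => index 7.
Insert 401: h=5, slot 5 empty => index 5.
Insert 877: h=8, slot 8 empty => index 8.
Insert 170: h=5, slot 5 occupied => index 6.
Insert 665: h=5, slots 5,6 occupied => index 9.
Insert 662: h=2, slot 2 empty => index 2.
Table: [—, —, 662, —, —, 401, 170, 249, 877, 665, —]

249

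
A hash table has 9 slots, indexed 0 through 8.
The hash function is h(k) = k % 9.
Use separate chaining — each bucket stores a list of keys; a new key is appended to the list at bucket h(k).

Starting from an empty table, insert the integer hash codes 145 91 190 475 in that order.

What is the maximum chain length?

Insert 145: h=1, bucket 1 empty -> new chain.
Insert 91: h=1, bucket 1 nonempty -> append to chain.
Insert 190: h=1, bucket 1 nonempty -> append to chain.
Insert 475: h=7, bucket 7 empty -> new chain.
Final buckets:
0: -
1: 145 -> 91 -> 190
2: -
3: -
4: -
5: -
6: -
7: 475
8: -

3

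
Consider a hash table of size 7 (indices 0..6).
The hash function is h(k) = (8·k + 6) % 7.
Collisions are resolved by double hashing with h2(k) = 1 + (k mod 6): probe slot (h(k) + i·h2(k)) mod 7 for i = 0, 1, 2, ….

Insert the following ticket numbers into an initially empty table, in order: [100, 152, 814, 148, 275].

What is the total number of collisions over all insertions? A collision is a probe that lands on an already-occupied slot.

4

100: h=1 => slot 1
152: h=4 => slot 4
814: h=1, h2=5, probe 1,6 => slot 6
148: h=0 => slot 0
275: h=1, h2=6, probe 1,0,6,5 => slot 5
Table: [148, 100, _, _, 152, 275, 814]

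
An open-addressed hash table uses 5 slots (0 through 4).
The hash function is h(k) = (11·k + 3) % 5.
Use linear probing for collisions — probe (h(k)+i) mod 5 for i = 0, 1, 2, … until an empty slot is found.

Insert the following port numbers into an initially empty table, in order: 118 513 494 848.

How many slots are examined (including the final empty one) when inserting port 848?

118: h=1 => slot 1
513: h=1, probe 1,2 => slot 2
494: h=2, probe 2,3 => slot 3
848: h=1, probe 1,2,3,4 => slot 4
Table: [—, 118, 513, 494, 848]

4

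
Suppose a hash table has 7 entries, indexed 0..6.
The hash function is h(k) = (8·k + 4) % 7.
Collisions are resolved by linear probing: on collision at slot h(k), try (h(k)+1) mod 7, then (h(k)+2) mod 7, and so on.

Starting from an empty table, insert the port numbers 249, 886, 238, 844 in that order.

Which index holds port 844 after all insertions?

Insert 249: h=1, slot 1 empty => index 1.
Insert 886: h=1, slot 1 occupied => index 2.
Insert 238: h=4, slot 4 empty => index 4.
Insert 844: h=1, slots 1,2 occupied => index 3.
Table: [∅, 249, 886, 844, 238, ∅, ∅]

3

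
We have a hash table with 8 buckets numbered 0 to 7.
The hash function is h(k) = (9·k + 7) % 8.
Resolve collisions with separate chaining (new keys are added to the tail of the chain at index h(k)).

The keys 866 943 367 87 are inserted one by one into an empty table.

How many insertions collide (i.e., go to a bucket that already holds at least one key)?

Insert 866: h=1, bucket 1 empty -> new chain.
Insert 943: h=6, bucket 6 empty -> new chain.
Insert 367: h=6, bucket 6 nonempty -> append to chain.
Insert 87: h=6, bucket 6 nonempty -> append to chain.
Final buckets:
0: _
1: 866
2: _
3: _
4: _
5: _
6: 943 -> 367 -> 87
7: _

2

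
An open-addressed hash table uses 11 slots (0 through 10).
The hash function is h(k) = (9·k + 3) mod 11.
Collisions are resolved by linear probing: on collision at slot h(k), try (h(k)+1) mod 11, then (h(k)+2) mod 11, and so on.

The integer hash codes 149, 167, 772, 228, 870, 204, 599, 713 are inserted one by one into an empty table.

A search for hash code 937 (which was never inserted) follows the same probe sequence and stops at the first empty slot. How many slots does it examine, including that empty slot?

7

149: h=2 → slot 2
167: h=10 → slot 10
772: h=10, probe 10,0 → slot 0
228: h=9 → slot 9
870: h=1 → slot 1
204: h=2, probe 2,3 → slot 3
599: h=4 → slot 4
713: h=7 → slot 7
Table: [772, 870, 149, 204, 599, ., ., 713, ., 228, 167]
Lookup 937: h=10, probe 10,0,1,2,3,4,5 → slot 5 empty, not found.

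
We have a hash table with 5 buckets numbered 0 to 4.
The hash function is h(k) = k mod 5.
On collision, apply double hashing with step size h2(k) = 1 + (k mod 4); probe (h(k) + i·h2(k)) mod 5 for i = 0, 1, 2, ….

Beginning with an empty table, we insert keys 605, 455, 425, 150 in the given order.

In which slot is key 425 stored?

2

Insert 605: h=0, slot 0 empty => index 0.
Insert 455: h=0, h2=4, slot 0 occupied => index 4.
Insert 425: h=0, h2=2, slot 0 occupied => index 2.
Insert 150: h=0, h2=3, slot 0 occupied => index 3.
Table: [605, ., 425, 150, 455]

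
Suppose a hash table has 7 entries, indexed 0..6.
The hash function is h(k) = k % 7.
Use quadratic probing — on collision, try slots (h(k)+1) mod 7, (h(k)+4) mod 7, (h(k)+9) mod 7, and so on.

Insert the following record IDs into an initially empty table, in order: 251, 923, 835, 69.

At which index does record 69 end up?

3

251 hashes to 6; slot 6 is free -> place at 6.
923 hashes to 6; 6 taken -> place at 0.
835 hashes to 2; slot 2 is free -> place at 2.
69 hashes to 6; 6,0 taken -> place at 3.
Table: [923, ., 835, 69, ., ., 251]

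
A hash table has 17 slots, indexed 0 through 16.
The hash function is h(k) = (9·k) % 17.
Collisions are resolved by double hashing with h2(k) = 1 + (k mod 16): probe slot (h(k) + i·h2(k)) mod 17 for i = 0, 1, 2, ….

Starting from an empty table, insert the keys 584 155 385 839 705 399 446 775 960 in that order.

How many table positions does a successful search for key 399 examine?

3

Insert 584: h=3, slot 3 empty → index 3.
Insert 155: h=1, slot 1 empty → index 1.
Insert 385: h=14, slot 14 empty → index 14.
Insert 839: h=3, h2=8, slot 3 occupied → index 11.
Insert 705: h=4, slot 4 empty → index 4.
Insert 399: h=4, h2=16, slots 4,3 occupied → index 2.
Insert 446: h=2, h2=15, slot 2 occupied → index 0.
Insert 775: h=5, slot 5 empty → index 5.
Insert 960: h=4, h2=1, slots 4,5 occupied → index 6.
Table: [446, 155, 399, 584, 705, 775, 960, -, -, -, -, 839, -, -, 385, -, -]
Lookup 399: h=4, h2=16, probe 4,3,2 → found at 2.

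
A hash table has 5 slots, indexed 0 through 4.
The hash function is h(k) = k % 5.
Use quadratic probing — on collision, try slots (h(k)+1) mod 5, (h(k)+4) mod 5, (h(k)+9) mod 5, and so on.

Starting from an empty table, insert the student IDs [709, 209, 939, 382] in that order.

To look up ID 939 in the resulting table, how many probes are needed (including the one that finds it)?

3

Insert 709: h=4, slot 4 empty => index 4.
Insert 209: h=4, slot 4 occupied => index 0.
Insert 939: h=4, slots 4,0 occupied => index 3.
Insert 382: h=2, slot 2 empty => index 2.
Table: [209, _, 382, 939, 709]
Lookup 939: h=4, probe 4,0,3 → found at 3.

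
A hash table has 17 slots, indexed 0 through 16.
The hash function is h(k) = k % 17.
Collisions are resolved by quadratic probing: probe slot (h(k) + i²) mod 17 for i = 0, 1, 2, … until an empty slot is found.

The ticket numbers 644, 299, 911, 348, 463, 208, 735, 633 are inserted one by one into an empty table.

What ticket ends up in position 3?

633

644 hashes to 15; slot 15 is free → place at 15.
299 hashes to 10; slot 10 is free → place at 10.
911 hashes to 10; 10 taken → place at 11.
348 hashes to 8; slot 8 is free → place at 8.
463 hashes to 4; slot 4 is free → place at 4.
208 hashes to 4; 4 taken → place at 5.
735 hashes to 4; 4,5,8 taken → place at 13.
633 hashes to 4; 4,5,8,13 taken → place at 3.
Table: [., ., ., 633, 463, 208, ., ., 348, ., 299, 911, ., 735, ., 644, .]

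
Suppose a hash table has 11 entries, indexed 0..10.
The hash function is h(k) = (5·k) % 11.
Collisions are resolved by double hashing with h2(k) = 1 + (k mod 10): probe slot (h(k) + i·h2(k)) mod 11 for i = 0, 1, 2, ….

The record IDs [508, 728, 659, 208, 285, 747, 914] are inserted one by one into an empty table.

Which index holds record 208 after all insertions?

508 hashes to 10; slot 10 is free => place at 10.
728 hashes to 10, h2=9; 10 taken => place at 8.
659 hashes to 6; slot 6 is free => place at 6.
208 hashes to 6, h2=9; 6 taken => place at 4.
285 hashes to 6, h2=6; 6 taken => place at 1.
747 hashes to 6, h2=8; 6 taken => place at 3.
914 hashes to 5; slot 5 is free => place at 5.
Table: [∅, 285, ∅, 747, 208, 914, 659, ∅, 728, ∅, 508]

4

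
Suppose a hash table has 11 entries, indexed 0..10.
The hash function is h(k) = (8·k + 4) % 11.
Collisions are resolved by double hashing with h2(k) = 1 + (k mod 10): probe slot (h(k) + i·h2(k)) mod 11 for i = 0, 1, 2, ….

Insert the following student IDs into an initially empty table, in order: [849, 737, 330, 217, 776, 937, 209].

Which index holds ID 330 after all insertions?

5

849 hashes to 9; slot 9 is free -> place at 9.
737 hashes to 4; slot 4 is free -> place at 4.
330 hashes to 4, h2=1; 4 taken -> place at 5.
217 hashes to 2; slot 2 is free -> place at 2.
776 hashes to 8; slot 8 is free -> place at 8.
937 hashes to 9, h2=8; 9 taken -> place at 6.
209 hashes to 4, h2=10; 4 taken -> place at 3.
Table: [∅, ∅, 217, 209, 737, 330, 937, ∅, 776, 849, ∅]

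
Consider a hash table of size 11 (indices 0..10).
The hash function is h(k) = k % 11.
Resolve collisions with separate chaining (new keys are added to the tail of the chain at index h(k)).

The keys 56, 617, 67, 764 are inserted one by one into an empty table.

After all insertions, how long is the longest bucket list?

3

Insert 56: h=1, bucket 1 empty -> new chain.
Insert 617: h=1, bucket 1 nonempty -> append to chain.
Insert 67: h=1, bucket 1 nonempty -> append to chain.
Insert 764: h=5, bucket 5 empty -> new chain.
Final buckets:
0: —
1: 56 -> 617 -> 67
2: —
3: —
4: —
5: 764
6: —
7: —
8: —
9: —
10: —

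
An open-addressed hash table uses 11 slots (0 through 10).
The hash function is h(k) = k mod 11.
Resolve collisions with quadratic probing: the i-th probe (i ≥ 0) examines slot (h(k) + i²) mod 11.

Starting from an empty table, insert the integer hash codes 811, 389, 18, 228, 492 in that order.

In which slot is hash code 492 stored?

811 hashes to 8; slot 8 is free => place at 8.
389 hashes to 4; slot 4 is free => place at 4.
18 hashes to 7; slot 7 is free => place at 7.
228 hashes to 8; 8 taken => place at 9.
492 hashes to 8; 8,9 taken => place at 1.
Table: [—, 492, —, —, 389, —, —, 18, 811, 228, —]

1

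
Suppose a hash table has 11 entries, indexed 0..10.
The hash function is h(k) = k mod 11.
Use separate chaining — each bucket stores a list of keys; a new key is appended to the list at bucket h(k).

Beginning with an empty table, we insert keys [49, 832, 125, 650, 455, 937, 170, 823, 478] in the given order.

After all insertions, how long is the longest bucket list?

3

49 → bucket 5
832 → bucket 7
125 → bucket 4
650 → bucket 1
455 → bucket 4 (collision)
937 → bucket 2
170 → bucket 5 (collision)
823 → bucket 9
478 → bucket 5 (collision)
Final buckets:
0: ∅
1: 650
2: 937
3: ∅
4: 125 -> 455
5: 49 -> 170 -> 478
6: ∅
7: 832
8: ∅
9: 823
10: ∅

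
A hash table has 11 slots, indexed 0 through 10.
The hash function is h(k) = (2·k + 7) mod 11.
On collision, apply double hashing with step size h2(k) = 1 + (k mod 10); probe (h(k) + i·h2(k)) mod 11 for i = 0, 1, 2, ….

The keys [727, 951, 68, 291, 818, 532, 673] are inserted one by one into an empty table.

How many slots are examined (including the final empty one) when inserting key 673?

4

Insert 727: h=9, slot 9 empty -> index 9.
Insert 951: h=6, slot 6 empty -> index 6.
Insert 68: h=0, slot 0 empty -> index 0.
Insert 291: h=6, h2=2, slot 6 occupied -> index 8.
Insert 818: h=4, slot 4 empty -> index 4.
Insert 532: h=4, h2=3, slot 4 occupied -> index 7.
Insert 673: h=0, h2=4, slots 0,4,8 occupied -> index 1.
Table: [68, 673, ., ., 818, ., 951, 532, 291, 727, .]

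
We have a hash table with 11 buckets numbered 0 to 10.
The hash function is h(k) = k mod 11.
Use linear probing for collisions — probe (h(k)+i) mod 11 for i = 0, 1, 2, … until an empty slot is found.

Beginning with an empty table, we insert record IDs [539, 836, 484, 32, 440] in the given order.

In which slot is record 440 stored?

Insert 539: h=0, slot 0 empty → index 0.
Insert 836: h=0, slot 0 occupied → index 1.
Insert 484: h=0, slots 0,1 occupied → index 2.
Insert 32: h=10, slot 10 empty → index 10.
Insert 440: h=0, slots 0,1,2 occupied → index 3.
Table: [539, 836, 484, 440, —, —, —, —, —, —, 32]

3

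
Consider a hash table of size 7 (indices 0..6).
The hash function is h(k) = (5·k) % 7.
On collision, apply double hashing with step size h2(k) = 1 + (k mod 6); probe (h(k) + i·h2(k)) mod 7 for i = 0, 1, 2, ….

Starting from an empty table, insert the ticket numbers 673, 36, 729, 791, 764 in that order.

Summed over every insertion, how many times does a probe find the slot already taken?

3

Insert 673: h=5, slot 5 empty -> index 5.
Insert 36: h=5, h2=1, slot 5 occupied -> index 6.
Insert 729: h=5, h2=4, slot 5 occupied -> index 2.
Insert 791: h=0, slot 0 empty -> index 0.
Insert 764: h=5, h2=3, slot 5 occupied -> index 1.
Table: [791, 764, 729, —, —, 673, 36]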